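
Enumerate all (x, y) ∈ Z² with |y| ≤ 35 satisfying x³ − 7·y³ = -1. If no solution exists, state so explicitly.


The equation is x³ - 7y³ = -1. For fixed y, x³ = 7·y³ − 1, so a solution requires the RHS to be a perfect cube.
Strategy: iterate y from -35 to 35, compute RHS = 7·y³ − 1, and check whether it is a (positive or negative) perfect cube.
Check small values of y:
  y = 0: RHS = -1 = (-1)³ ⇒ x = -1 works.
  y = 1: RHS = 6 is not a perfect cube.
  y = -1: RHS = -8 = (-2)³ ⇒ x = -2 works.
  y = 2: RHS = 55 is not a perfect cube.
  y = -2: RHS = -57 is not a perfect cube.
  y = 3: RHS = 188 is not a perfect cube.
  y = -3: RHS = -190 is not a perfect cube.
Continuing the search up to |y| = 35 finds no further solutions beyond those listed.
Collected solutions: (-1, 0), (-2, -1).

Solutions (with |y| ≤ 35): (-1, 0), (-2, -1).


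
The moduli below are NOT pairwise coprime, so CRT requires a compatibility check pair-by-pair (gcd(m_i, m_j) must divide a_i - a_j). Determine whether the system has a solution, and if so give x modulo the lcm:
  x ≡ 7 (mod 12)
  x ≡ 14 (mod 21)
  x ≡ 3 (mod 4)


Moduli 12, 21, 4 are not pairwise coprime, so CRT works modulo lcm(m_i) when all pairwise compatibility conditions hold.
Pairwise compatibility: gcd(m_i, m_j) must divide a_i - a_j for every pair.
Merge one congruence at a time:
  Start: x ≡ 7 (mod 12).
  Combine with x ≡ 14 (mod 21): gcd(12, 21) = 3, and 14 - 7 = 7 is NOT divisible by 3.
    ⇒ system is inconsistent (no integer solution).

No solution (the system is inconsistent).


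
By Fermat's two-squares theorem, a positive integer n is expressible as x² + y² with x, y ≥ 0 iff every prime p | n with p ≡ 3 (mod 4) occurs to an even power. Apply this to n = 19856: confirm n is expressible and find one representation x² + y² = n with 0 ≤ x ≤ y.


Step 1: Factor n = 19856 = 2^4 · 17 · 73.
Step 2: Check the mod-4 condition on each prime factor: 2 = 2 (special); 17 ≡ 1 (mod 4), exponent 1; 73 ≡ 1 (mod 4), exponent 1.
All primes ≡ 3 (mod 4) appear to even exponent (or don't appear), so by the two-squares theorem n IS expressible as a sum of two squares.
Step 3: Build a representation. Group n = k² · m with k = 4 and m = 17 · 73 = 1241 (a product of primes ≡ 1 (mod 4)); a representation of m scales to one of n via (k·x)² + (k·y)² = k²(x² + y²). Each prime p ≡ 1 (mod 4) is itself a sum of two squares; find a² by testing p − a² for a perfect square:
  17: 17 − 1² = 16 = 4² ⇒ 17 = 1² + 4².
  73: 73 − 1² = 72, 73 − 2² = 69, 73 − 3² = 64 = 8² ⇒ 73 = 3² + 8².
  Combine using the Brahmagupta–Fibonacci identity (a² + b²)(c² + d²) = (ac − bd)² + (ad + bc)² = (ac + bd)² + (ad − bc)²:
  17 · 73 = 1241: from (1² + 4²)(3² + 8²), take (1·3 − 4·8, 1·8 + 4·3) = (3 − 32, 8 + 12) = (-29, 20); dropping signs (only squares matter) gives (29, 20); check 29² + 20² = 841 + 400 = 1241 ✓.
  Scale by k = 4: (4·29, 4·20) = (116, 80).
Step 4: Order so x ≤ y and verify: 80² + 116² = 6400 + 13456 = 19856 = n. ✓

n = 19856 = 80² + 116² (one valid representation with x ≤ y).


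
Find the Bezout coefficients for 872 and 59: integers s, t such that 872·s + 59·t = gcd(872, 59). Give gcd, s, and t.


Euclidean algorithm on (872, 59) — divide until remainder is 0:
  872 = 14 · 59 + 46
  59 = 1 · 46 + 13
  46 = 3 · 13 + 7
  13 = 1 · 7 + 6
  7 = 1 · 6 + 1
  6 = 6 · 1 + 0
gcd(872, 59) = 1.
Track Bezout coefficients alongside the remainders: start with r₀ = 872 = a·1 + b·0 (s = 1, t = 0) and r₁ = 59 = a·0 + b·1 (s = 0, t = 1); each new remainder r_{k+1} = r_{k-1} − q_k·r_k inherits s_{k+1} = s_{k-1} − q_k·s_k, t_{k+1} = t_{k-1} − q_k·t_k, so r_k = a·s_k + b·t_k at every step:
  q = 14: r = 46, s = 1 − 14·0 = 1, t = 0 − 14·1 = -14  (check: 872·1 + 59·(-14) = 46)
  q = 1: r = 13, s = 0 − 1·1 = -1, t = 1 − 1·(-14) = 15  (check: 872·(-1) + 59·15 = 13)
  q = 3: r = 7, s = 1 − 3·(-1) = 4, t = -14 − 3·15 = -59  (check: 872·4 + 59·(-59) = 7)
  q = 1: r = 6, s = -1 − 1·4 = -5, t = 15 − 1·(-59) = 74  (check: 872·(-5) + 59·74 = 6)
  q = 1: r = 1, s = 4 − 1·(-5) = 9, t = -59 − 1·74 = -133  (check: 872·9 + 59·(-133) = 1)
The row with r = 1 (the gcd) gives the Bezout coefficients s = 9, t = -133.
Result: 872 · (9) + 59 · (-133) = 1.

gcd(872, 59) = 1; s = 9, t = -133 (check: 872·9 + 59·(-133) = 1).


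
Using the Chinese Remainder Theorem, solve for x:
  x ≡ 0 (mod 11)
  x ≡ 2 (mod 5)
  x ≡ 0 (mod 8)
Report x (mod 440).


Moduli 11, 5, 8 are pairwise coprime; by CRT there is a unique solution modulo M = 11 · 5 · 8 = 440.
Solve pairwise, accumulating the modulus:
  Start with x ≡ 0 (mod 11).
  Combine with x ≡ 2 (mod 5): since gcd(11, 5) = 1, we get a unique residue mod 55.
    Write x = 0 + 11·t and substitute into x ≡ 2 (mod 5): 11·t ≡ 2 − 0 = 2 (mod 5).
    Reduce coefficients mod 5: 1·t ≡ 2 (mod 5).
    So t ≡ 2 (mod 5).
    Then x = 0 + 11·2 = 22, valid modulo lcm(11, 5) = 55: x ≡ 22 (mod 55).
  Combine with x ≡ 0 (mod 8): since gcd(55, 8) = 1, we get a unique residue mod 440.
    Write x = 22 + 55·t and substitute into x ≡ 0 (mod 8): 55·t ≡ 0 − 22 = -22 (mod 8).
    Reduce coefficients mod 8: 7·t ≡ 2 (mod 8).
    The inverse of 7 mod 8 is 7 (since 7·7 = 49 = 6·8 + 1), so t ≡ 7·2 = 14 ≡ 6 (mod 8).
    Then x = 22 + 55·6 = 352, valid modulo lcm(55, 8) = 440: x ≡ 352 (mod 440).
Verify: 352 mod 11 = 0 ✓, 352 mod 5 = 2 ✓, 352 mod 8 = 0 ✓.

x ≡ 352 (mod 440).


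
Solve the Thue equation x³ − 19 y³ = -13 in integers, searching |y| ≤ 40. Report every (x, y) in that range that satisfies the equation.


The equation is x³ - 19y³ = -13. For fixed y, x³ = 19·y³ − 13, so a solution requires the RHS to be a perfect cube.
Strategy: iterate y from -40 to 40, compute RHS = 19·y³ − 13, and check whether it is a (positive or negative) perfect cube.
Check small values of y:
  y = 0: RHS = -13 is not a perfect cube.
  y = 1: RHS = 6 is not a perfect cube.
  y = -1: RHS = -32 is not a perfect cube.
  y = 2: RHS = 139 is not a perfect cube.
  y = -2: RHS = -165 is not a perfect cube.
  y = 3: RHS = 500 is not a perfect cube.
  y = -3: RHS = -526 is not a perfect cube.
Continuing the search up to |y| = 40 finds no solutions either.
No (x, y) in the scanned range satisfies the equation.

No integer solutions with |y| ≤ 40.


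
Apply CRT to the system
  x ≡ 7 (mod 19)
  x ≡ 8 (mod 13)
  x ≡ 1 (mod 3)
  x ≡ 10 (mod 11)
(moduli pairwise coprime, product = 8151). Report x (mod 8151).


Product of moduli M = 19 · 13 · 3 · 11 = 8151.
Merge one congruence at a time:
  Start: x ≡ 7 (mod 19).
  Combine with x ≡ 8 (mod 13); new modulus lcm = 247.
    Write x = 7 + 19·t and substitute into x ≡ 8 (mod 13): 19·t ≡ 8 − 7 = 1 (mod 13).
    Reduce coefficients mod 13: 6·t ≡ 1 (mod 13).
    The inverse of 6 mod 13 is 11 (since 6·11 = 66 = 5·13 + 1), so t ≡ 11·1 = 11 ≡ 11 (mod 13).
    Then x = 7 + 19·11 = 216, valid modulo lcm(19, 13) = 247: x ≡ 216 (mod 247).
  Combine with x ≡ 1 (mod 3); new modulus lcm = 741.
    Write x = 216 + 247·t and substitute into x ≡ 1 (mod 3): 247·t ≡ 1 − 216 = -215 (mod 3).
    Reduce coefficients mod 3: 1·t ≡ 1 (mod 3).
    So t ≡ 1 (mod 3).
    Then x = 216 + 247·1 = 463, valid modulo lcm(247, 3) = 741: x ≡ 463 (mod 741).
  Combine with x ≡ 10 (mod 11); new modulus lcm = 8151.
    Write x = 463 + 741·t and substitute into x ≡ 10 (mod 11): 741·t ≡ 10 − 463 = -453 (mod 11).
    Reduce coefficients mod 11: 4·t ≡ 9 (mod 11).
    The inverse of 4 mod 11 is 3 (since 4·3 = 12 = 1·11 + 1), so t ≡ 3·9 = 27 ≡ 5 (mod 11).
    Then x = 463 + 741·5 = 4168, valid modulo lcm(741, 11) = 8151: x ≡ 4168 (mod 8151).
Verify against each original: 4168 mod 19 = 7, 4168 mod 13 = 8, 4168 mod 3 = 1, 4168 mod 11 = 10.

x ≡ 4168 (mod 8151).


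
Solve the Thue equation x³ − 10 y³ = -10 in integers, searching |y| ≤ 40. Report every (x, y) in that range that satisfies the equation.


The equation is x³ - 10y³ = -10. For fixed y, x³ = 10·y³ − 10, so a solution requires the RHS to be a perfect cube.
Strategy: iterate y from -40 to 40, compute RHS = 10·y³ − 10, and check whether it is a (positive or negative) perfect cube.
Check small values of y:
  y = 0: RHS = -10 is not a perfect cube.
  y = 1: RHS = 0 = (0)³ ⇒ x = 0 works.
  y = -1: RHS = -20 is not a perfect cube.
  y = 2: RHS = 70 is not a perfect cube.
  y = -2: RHS = -90 is not a perfect cube.
  y = 3: RHS = 260 is not a perfect cube.
  y = -3: RHS = -280 is not a perfect cube.
Continuing the search up to |y| = 40 finds no further solutions beyond those listed.
Collected solutions: (0, 1).

Solutions (with |y| ≤ 40): (0, 1).


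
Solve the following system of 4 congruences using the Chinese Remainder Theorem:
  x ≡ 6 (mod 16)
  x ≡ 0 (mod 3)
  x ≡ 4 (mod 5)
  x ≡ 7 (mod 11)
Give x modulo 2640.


Product of moduli M = 16 · 3 · 5 · 11 = 2640.
Merge one congruence at a time:
  Start: x ≡ 6 (mod 16).
  Combine with x ≡ 0 (mod 3); new modulus lcm = 48.
    Write x = 6 + 16·t and substitute into x ≡ 0 (mod 3): 16·t ≡ 0 − 6 = -6 (mod 3).
    Reduce coefficients mod 3: 1·t ≡ 0 (mod 3).
    So t ≡ 0 (mod 3).
    Then x = 6 + 16·0 = 6, valid modulo lcm(16, 3) = 48: x ≡ 6 (mod 48).
  Combine with x ≡ 4 (mod 5); new modulus lcm = 240.
    Write x = 6 + 48·t and substitute into x ≡ 4 (mod 5): 48·t ≡ 4 − 6 = -2 (mod 5).
    Reduce coefficients mod 5: 3·t ≡ 3 (mod 5).
    The inverse of 3 mod 5 is 2 (since 3·2 = 6 = 1·5 + 1), so t ≡ 2·3 = 6 ≡ 1 (mod 5).
    Then x = 6 + 48·1 = 54, valid modulo lcm(48, 5) = 240: x ≡ 54 (mod 240).
  Combine with x ≡ 7 (mod 11); new modulus lcm = 2640.
    Write x = 54 + 240·t and substitute into x ≡ 7 (mod 11): 240·t ≡ 7 − 54 = -47 (mod 11).
    Reduce coefficients mod 11: 9·t ≡ 8 (mod 11).
    The inverse of 9 mod 11 is 5 (since 9·5 = 45 = 4·11 + 1), so t ≡ 5·8 = 40 ≡ 7 (mod 11).
    Then x = 54 + 240·7 = 1734, valid modulo lcm(240, 11) = 2640: x ≡ 1734 (mod 2640).
Verify against each original: 1734 mod 16 = 6, 1734 mod 3 = 0, 1734 mod 5 = 4, 1734 mod 11 = 7.

x ≡ 1734 (mod 2640).


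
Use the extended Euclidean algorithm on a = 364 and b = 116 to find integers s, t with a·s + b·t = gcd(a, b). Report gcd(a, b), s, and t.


Euclidean algorithm on (364, 116) — divide until remainder is 0:
  364 = 3 · 116 + 16
  116 = 7 · 16 + 4
  16 = 4 · 4 + 0
gcd(364, 116) = 4.
Track Bezout coefficients alongside the remainders: start with r₀ = 364 = a·1 + b·0 (s = 1, t = 0) and r₁ = 116 = a·0 + b·1 (s = 0, t = 1); each new remainder r_{k+1} = r_{k-1} − q_k·r_k inherits s_{k+1} = s_{k-1} − q_k·s_k, t_{k+1} = t_{k-1} − q_k·t_k, so r_k = a·s_k + b·t_k at every step:
  q = 3: r = 16, s = 1 − 3·0 = 1, t = 0 − 3·1 = -3  (check: 364·1 + 116·(-3) = 16)
  q = 7: r = 4, s = 0 − 7·1 = -7, t = 1 − 7·(-3) = 22  (check: 364·(-7) + 116·22 = 4)
The row with r = 4 (the gcd) gives the Bezout coefficients s = -7, t = 22.
Result: 364 · (-7) + 116 · (22) = 4.

gcd(364, 116) = 4; s = -7, t = 22 (check: 364·(-7) + 116·22 = 4).


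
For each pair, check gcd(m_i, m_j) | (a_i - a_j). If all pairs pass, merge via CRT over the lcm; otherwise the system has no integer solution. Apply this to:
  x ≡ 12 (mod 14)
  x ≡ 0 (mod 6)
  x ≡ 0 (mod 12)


Moduli 14, 6, 12 are not pairwise coprime, so CRT works modulo lcm(m_i) when all pairwise compatibility conditions hold.
Pairwise compatibility: gcd(m_i, m_j) must divide a_i - a_j for every pair.
Merge one congruence at a time:
  Start: x ≡ 12 (mod 14).
  Combine with x ≡ 0 (mod 6): gcd(14, 6) = 2; 0 - 12 = -12, which IS divisible by 2, so compatible.
    Write x = 12 + 14·t and substitute into x ≡ 0 (mod 6): 14·t ≡ 0 − 12 = -12 (mod 6).
    Divide the congruence (and modulus) by g = 2: 7·t ≡ -6 (mod 3).
    Reduce coefficients mod 3: 1·t ≡ 0 (mod 3).
    So t ≡ 0 (mod 3).
    Then x = 12 + 14·0 = 12, valid modulo lcm(14, 6) = 42: x ≡ 12 (mod 42).
  Combine with x ≡ 0 (mod 12): gcd(42, 12) = 6; 0 - 12 = -12, which IS divisible by 6, so compatible.
    Write x = 12 + 42·t and substitute into x ≡ 0 (mod 12): 42·t ≡ 0 − 12 = -12 (mod 12).
    Divide the congruence (and modulus) by g = 6: 7·t ≡ -2 (mod 2).
    Reduce coefficients mod 2: 1·t ≡ 0 (mod 2).
    So t ≡ 0 (mod 2).
    Then x = 12 + 42·0 = 12, valid modulo lcm(42, 12) = 84: x ≡ 12 (mod 84).
Verify: 12 mod 14 = 12, 12 mod 6 = 0, 12 mod 12 = 0.

x ≡ 12 (mod 84).


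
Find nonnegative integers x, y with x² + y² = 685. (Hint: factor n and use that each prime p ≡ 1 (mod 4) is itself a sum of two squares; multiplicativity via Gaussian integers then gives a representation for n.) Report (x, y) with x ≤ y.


Step 1: Factor n = 685 = 5 · 137.
Step 2: Check the mod-4 condition on each prime factor: 5 ≡ 1 (mod 4), exponent 1; 137 ≡ 1 (mod 4), exponent 1.
All primes ≡ 3 (mod 4) appear to even exponent (or don't appear), so by the two-squares theorem n IS expressible as a sum of two squares.
Step 3: Build a representation. Here n = 5 · 137 is a product of primes ≡ 1 (mod 4). Each prime p ≡ 1 (mod 4) is itself a sum of two squares; find a² by testing p − a² for a perfect square:
  5: 5 − 1² = 4 = 2² ⇒ 5 = 1² + 2².
  137: 137 − 1² = 136, 137 − 2² = 133, 137 − 3² = 128, 137 − 4² = 121 = 11² ⇒ 137 = 4² + 11².
  Combine using the Brahmagupta–Fibonacci identity (a² + b²)(c² + d²) = (ac − bd)² + (ad + bc)² = (ac + bd)² + (ad − bc)²:
  5 · 137 = 685: from (1² + 2²)(4² + 11²), take (1·4 − 2·11, 1·11 + 2·4) = (4 − 22, 11 + 8) = (-18, 19); dropping signs (only squares matter) gives (18, 19); check 18² + 19² = 324 + 361 = 685 ✓.
Step 4: Order so x ≤ y and verify: 18² + 19² = 324 + 361 = 685 = n. ✓

n = 685 = 18² + 19² (one valid representation with x ≤ y).


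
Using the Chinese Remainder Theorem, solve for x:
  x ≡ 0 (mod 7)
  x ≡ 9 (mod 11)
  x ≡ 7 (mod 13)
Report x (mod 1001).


Moduli 7, 11, 13 are pairwise coprime; by CRT there is a unique solution modulo M = 7 · 11 · 13 = 1001.
Solve pairwise, accumulating the modulus:
  Start with x ≡ 0 (mod 7).
  Combine with x ≡ 9 (mod 11): since gcd(7, 11) = 1, we get a unique residue mod 77.
    Write x = 0 + 7·t and substitute into x ≡ 9 (mod 11): 7·t ≡ 9 − 0 = 9 (mod 11).
    The inverse of 7 mod 11 is 8 (since 7·8 = 56 = 5·11 + 1), so t ≡ 8·9 = 72 ≡ 6 (mod 11).
    Then x = 0 + 7·6 = 42, valid modulo lcm(7, 11) = 77: x ≡ 42 (mod 77).
  Combine with x ≡ 7 (mod 13): since gcd(77, 13) = 1, we get a unique residue mod 1001.
    Write x = 42 + 77·t and substitute into x ≡ 7 (mod 13): 77·t ≡ 7 − 42 = -35 (mod 13).
    Reduce coefficients mod 13: 12·t ≡ 4 (mod 13).
    The inverse of 12 mod 13 is 12 (since 12·12 = 144 = 11·13 + 1), so t ≡ 12·4 = 48 ≡ 9 (mod 13).
    Then x = 42 + 77·9 = 735, valid modulo lcm(77, 13) = 1001: x ≡ 735 (mod 1001).
Verify: 735 mod 7 = 0 ✓, 735 mod 11 = 9 ✓, 735 mod 13 = 7 ✓.

x ≡ 735 (mod 1001).


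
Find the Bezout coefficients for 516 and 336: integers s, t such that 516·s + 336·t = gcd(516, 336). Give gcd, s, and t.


Euclidean algorithm on (516, 336) — divide until remainder is 0:
  516 = 1 · 336 + 180
  336 = 1 · 180 + 156
  180 = 1 · 156 + 24
  156 = 6 · 24 + 12
  24 = 2 · 12 + 0
gcd(516, 336) = 12.
Track Bezout coefficients alongside the remainders: start with r₀ = 516 = a·1 + b·0 (s = 1, t = 0) and r₁ = 336 = a·0 + b·1 (s = 0, t = 1); each new remainder r_{k+1} = r_{k-1} − q_k·r_k inherits s_{k+1} = s_{k-1} − q_k·s_k, t_{k+1} = t_{k-1} − q_k·t_k, so r_k = a·s_k + b·t_k at every step:
  q = 1: r = 180, s = 1 − 1·0 = 1, t = 0 − 1·1 = -1  (check: 516·1 + 336·(-1) = 180)
  q = 1: r = 156, s = 0 − 1·1 = -1, t = 1 − 1·(-1) = 2  (check: 516·(-1) + 336·2 = 156)
  q = 1: r = 24, s = 1 − 1·(-1) = 2, t = -1 − 1·2 = -3  (check: 516·2 + 336·(-3) = 24)
  q = 6: r = 12, s = -1 − 6·2 = -13, t = 2 − 6·(-3) = 20  (check: 516·(-13) + 336·20 = 12)
The row with r = 12 (the gcd) gives the Bezout coefficients s = -13, t = 20.
Result: 516 · (-13) + 336 · (20) = 12.

gcd(516, 336) = 12; s = -13, t = 20 (check: 516·(-13) + 336·20 = 12).


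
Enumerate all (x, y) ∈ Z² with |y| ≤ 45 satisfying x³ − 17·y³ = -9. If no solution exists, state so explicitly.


The equation is x³ - 17y³ = -9. For fixed y, x³ = 17·y³ − 9, so a solution requires the RHS to be a perfect cube.
Strategy: iterate y from -45 to 45, compute RHS = 17·y³ − 9, and check whether it is a (positive or negative) perfect cube.
Check small values of y:
  y = 0: RHS = -9 is not a perfect cube.
  y = 1: RHS = 8 = (2)³ ⇒ x = 2 works.
  y = -1: RHS = -26 is not a perfect cube.
  y = 2: RHS = 127 is not a perfect cube.
  y = -2: RHS = -145 is not a perfect cube.
  y = 3: RHS = 450 is not a perfect cube.
  y = -3: RHS = -468 is not a perfect cube.
Continuing the search up to |y| = 45 finds no further solutions beyond those listed.
Collected solutions: (2, 1).

Solutions (with |y| ≤ 45): (2, 1).


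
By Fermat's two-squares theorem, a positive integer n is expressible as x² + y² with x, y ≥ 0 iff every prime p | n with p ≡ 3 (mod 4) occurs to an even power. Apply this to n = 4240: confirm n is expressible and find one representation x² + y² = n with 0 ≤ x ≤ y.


Step 1: Factor n = 4240 = 2^4 · 5 · 53.
Step 2: Check the mod-4 condition on each prime factor: 2 = 2 (special); 5 ≡ 1 (mod 4), exponent 1; 53 ≡ 1 (mod 4), exponent 1.
All primes ≡ 3 (mod 4) appear to even exponent (or don't appear), so by the two-squares theorem n IS expressible as a sum of two squares.
Step 3: Build a representation. Group n = k² · m with k = 4 and m = 5 · 53 = 265 (a product of primes ≡ 1 (mod 4)); a representation of m scales to one of n via (k·x)² + (k·y)² = k²(x² + y²). Each prime p ≡ 1 (mod 4) is itself a sum of two squares; find a² by testing p − a² for a perfect square:
  5: 5 − 1² = 4 = 2² ⇒ 5 = 1² + 2².
  53: 53 − 1² = 52, 53 − 2² = 49 = 7² ⇒ 53 = 2² + 7².
  Combine using the Brahmagupta–Fibonacci identity (a² + b²)(c² + d²) = (ac − bd)² + (ad + bc)² = (ac + bd)² + (ad − bc)²:
  5 · 53 = 265: from (1² + 2²)(2² + 7²), take (1·2 − 2·7, 1·7 + 2·2) = (2 − 14, 7 + 4) = (-12, 11); dropping signs (only squares matter) gives (12, 11); check 12² + 11² = 144 + 121 = 265 ✓.
  Scale by k = 4: (4·12, 4·11) = (48, 44).
Step 4: Order so x ≤ y and verify: 44² + 48² = 1936 + 2304 = 4240 = n. ✓

n = 4240 = 44² + 48² (one valid representation with x ≤ y).


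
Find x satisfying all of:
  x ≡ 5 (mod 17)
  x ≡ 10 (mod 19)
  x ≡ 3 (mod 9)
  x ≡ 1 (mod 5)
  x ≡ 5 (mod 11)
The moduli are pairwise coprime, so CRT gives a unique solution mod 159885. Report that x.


Product of moduli M = 17 · 19 · 9 · 5 · 11 = 159885.
Merge one congruence at a time:
  Start: x ≡ 5 (mod 17).
  Combine with x ≡ 10 (mod 19); new modulus lcm = 323.
    Write x = 5 + 17·t and substitute into x ≡ 10 (mod 19): 17·t ≡ 10 − 5 = 5 (mod 19).
    The inverse of 17 mod 19 is 9 (since 17·9 = 153 = 8·19 + 1), so t ≡ 9·5 = 45 ≡ 7 (mod 19).
    Then x = 5 + 17·7 = 124, valid modulo lcm(17, 19) = 323: x ≡ 124 (mod 323).
  Combine with x ≡ 3 (mod 9); new modulus lcm = 2907.
    Write x = 124 + 323·t and substitute into x ≡ 3 (mod 9): 323·t ≡ 3 − 124 = -121 (mod 9).
    Reduce coefficients mod 9: 8·t ≡ 5 (mod 9).
    The inverse of 8 mod 9 is 8 (since 8·8 = 64 = 7·9 + 1), so t ≡ 8·5 = 40 ≡ 4 (mod 9).
    Then x = 124 + 323·4 = 1416, valid modulo lcm(323, 9) = 2907: x ≡ 1416 (mod 2907).
  Combine with x ≡ 1 (mod 5); new modulus lcm = 14535.
    Write x = 1416 + 2907·t and substitute into x ≡ 1 (mod 5): 2907·t ≡ 1 − 1416 = -1415 (mod 5).
    Reduce coefficients mod 5: 2·t ≡ 0 (mod 5).
    The inverse of 2 mod 5 is 3 (since 2·3 = 6 = 1·5 + 1), so t ≡ 3·0 = 0 ≡ 0 (mod 5).
    Then x = 1416 + 2907·0 = 1416, valid modulo lcm(2907, 5) = 14535: x ≡ 1416 (mod 14535).
  Combine with x ≡ 5 (mod 11); new modulus lcm = 159885.
    Write x = 1416 + 14535·t and substitute into x ≡ 5 (mod 11): 14535·t ≡ 5 − 1416 = -1411 (mod 11).
    Reduce coefficients mod 11: 4·t ≡ 8 (mod 11).
    The inverse of 4 mod 11 is 3 (since 4·3 = 12 = 1·11 + 1), so t ≡ 3·8 = 24 ≡ 2 (mod 11).
    Then x = 1416 + 14535·2 = 30486, valid modulo lcm(14535, 11) = 159885: x ≡ 30486 (mod 159885).
Verify against each original: 30486 mod 17 = 5, 30486 mod 19 = 10, 30486 mod 9 = 3, 30486 mod 5 = 1, 30486 mod 11 = 5.

x ≡ 30486 (mod 159885).


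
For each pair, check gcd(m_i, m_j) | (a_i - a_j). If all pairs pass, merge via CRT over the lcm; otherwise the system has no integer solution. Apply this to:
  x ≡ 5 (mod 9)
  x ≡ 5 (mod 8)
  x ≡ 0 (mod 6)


Moduli 9, 8, 6 are not pairwise coprime, so CRT works modulo lcm(m_i) when all pairwise compatibility conditions hold.
Pairwise compatibility: gcd(m_i, m_j) must divide a_i - a_j for every pair.
Merge one congruence at a time:
  Start: x ≡ 5 (mod 9).
  Combine with x ≡ 5 (mod 8): gcd(9, 8) = 1; 5 - 5 = 0, which IS divisible by 1, so compatible.
    Write x = 5 + 9·t and substitute into x ≡ 5 (mod 8): 9·t ≡ 5 − 5 = 0 (mod 8).
    Reduce coefficients mod 8: 1·t ≡ 0 (mod 8).
    So t ≡ 0 (mod 8).
    Then x = 5 + 9·0 = 5, valid modulo lcm(9, 8) = 72: x ≡ 5 (mod 72).
  Combine with x ≡ 0 (mod 6): gcd(72, 6) = 6, and 0 - 5 = -5 is NOT divisible by 6.
    ⇒ system is inconsistent (no integer solution).

No solution (the system is inconsistent).


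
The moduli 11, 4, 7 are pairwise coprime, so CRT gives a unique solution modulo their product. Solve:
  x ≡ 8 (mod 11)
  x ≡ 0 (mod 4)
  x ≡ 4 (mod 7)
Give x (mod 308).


Moduli 11, 4, 7 are pairwise coprime; by CRT there is a unique solution modulo M = 11 · 4 · 7 = 308.
Solve pairwise, accumulating the modulus:
  Start with x ≡ 8 (mod 11).
  Combine with x ≡ 0 (mod 4): since gcd(11, 4) = 1, we get a unique residue mod 44.
    Write x = 8 + 11·t and substitute into x ≡ 0 (mod 4): 11·t ≡ 0 − 8 = -8 (mod 4).
    Reduce coefficients mod 4: 3·t ≡ 0 (mod 4).
    The inverse of 3 mod 4 is 3 (since 3·3 = 9 = 2·4 + 1), so t ≡ 3·0 = 0 ≡ 0 (mod 4).
    Then x = 8 + 11·0 = 8, valid modulo lcm(11, 4) = 44: x ≡ 8 (mod 44).
  Combine with x ≡ 4 (mod 7): since gcd(44, 7) = 1, we get a unique residue mod 308.
    Write x = 8 + 44·t and substitute into x ≡ 4 (mod 7): 44·t ≡ 4 − 8 = -4 (mod 7).
    Reduce coefficients mod 7: 2·t ≡ 3 (mod 7).
    The inverse of 2 mod 7 is 4 (since 2·4 = 8 = 1·7 + 1), so t ≡ 4·3 = 12 ≡ 5 (mod 7).
    Then x = 8 + 44·5 = 228, valid modulo lcm(44, 7) = 308: x ≡ 228 (mod 308).
Verify: 228 mod 11 = 8 ✓, 228 mod 4 = 0 ✓, 228 mod 7 = 4 ✓.

x ≡ 228 (mod 308).


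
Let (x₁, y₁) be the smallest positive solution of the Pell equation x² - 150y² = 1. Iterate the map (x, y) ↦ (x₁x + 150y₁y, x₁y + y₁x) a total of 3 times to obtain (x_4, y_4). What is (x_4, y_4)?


Step 1: Find the fundamental solution (x₁, y₁) of x² - 150y² = 1.
  Expand √150 as a continued fraction. a₀ = ⌊√150⌋ = 12; iterate m_{k+1} = d_k·a_k − m_k, d_{k+1} = (150 − m_{k+1}²)/d_k, a_{k+1} = ⌊(a₀ + m_{k+1})/d_{k+1}⌋ (starting m₀ = 0, d₀ = 1), with convergents p_k = a_k·p_{k-1} + p_{k-2}, q_k = a_k·q_{k-1} + q_{k-2} (p₋₁ = 1, q₋₁ = 0):
  k = 0: a₀ = 12; p₀/q₀ = 12/1; p₀² − 150·q₀² = 144 − 150 = -6.
  k = 1: m = 12, d = 6, a = ⌊(12 + 12)/6⌋ = 4; p/q = (4·12 + 1)/(4·1 + 0) = 49/4; p² − 150·q² = 2401 − 2400 = 1.
  The first convergent with p² − 150·q² = 1 gives the fundamental solution (x₁, y₁) = (49, 4).
Step 2: Apply the recurrence (x_{n+1}, y_{n+1}) = (x₁x_n + 150y₁y_n, x₁y_n + y₁x_n) repeatedly.
  From (x_1, y_1) = (49, 4): x_2 = 49·49 + 150·4·4 = 4801; y_2 = 49·4 + 4·49 = 392.
  From (x_2, y_2) = (4801, 392): x_3 = 49·4801 + 150·4·392 = 470449; y_3 = 49·392 + 4·4801 = 38412.
  From (x_3, y_3) = (470449, 38412): x_4 = 49·470449 + 150·4·38412 = 46099201; y_4 = 49·38412 + 4·470449 = 3763984.
Step 3: Verify x_4² - 150·y_4² = 2125136332838401 - 2125136332838400 = 1 (should be 1). ✓

(x_1, y_1) = (49, 4); (x_4, y_4) = (46099201, 3763984).


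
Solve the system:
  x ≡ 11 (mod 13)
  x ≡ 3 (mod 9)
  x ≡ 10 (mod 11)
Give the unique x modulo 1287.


Moduli 13, 9, 11 are pairwise coprime; by CRT there is a unique solution modulo M = 13 · 9 · 11 = 1287.
Solve pairwise, accumulating the modulus:
  Start with x ≡ 11 (mod 13).
  Combine with x ≡ 3 (mod 9): since gcd(13, 9) = 1, we get a unique residue mod 117.
    Write x = 11 + 13·t and substitute into x ≡ 3 (mod 9): 13·t ≡ 3 − 11 = -8 (mod 9).
    Reduce coefficients mod 9: 4·t ≡ 1 (mod 9).
    The inverse of 4 mod 9 is 7 (since 4·7 = 28 = 3·9 + 1), so t ≡ 7·1 = 7 ≡ 7 (mod 9).
    Then x = 11 + 13·7 = 102, valid modulo lcm(13, 9) = 117: x ≡ 102 (mod 117).
  Combine with x ≡ 10 (mod 11): since gcd(117, 11) = 1, we get a unique residue mod 1287.
    Write x = 102 + 117·t and substitute into x ≡ 10 (mod 11): 117·t ≡ 10 − 102 = -92 (mod 11).
    Reduce coefficients mod 11: 7·t ≡ 7 (mod 11).
    The inverse of 7 mod 11 is 8 (since 7·8 = 56 = 5·11 + 1), so t ≡ 8·7 = 56 ≡ 1 (mod 11).
    Then x = 102 + 117·1 = 219, valid modulo lcm(117, 11) = 1287: x ≡ 219 (mod 1287).
Verify: 219 mod 13 = 11 ✓, 219 mod 9 = 3 ✓, 219 mod 11 = 10 ✓.

x ≡ 219 (mod 1287).


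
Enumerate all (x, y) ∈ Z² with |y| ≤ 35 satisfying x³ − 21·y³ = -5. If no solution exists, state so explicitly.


The equation is x³ - 21y³ = -5. For fixed y, x³ = 21·y³ − 5, so a solution requires the RHS to be a perfect cube.
Strategy: iterate y from -35 to 35, compute RHS = 21·y³ − 5, and check whether it is a (positive or negative) perfect cube.
Check small values of y:
  y = 0: RHS = -5 is not a perfect cube.
  y = 1: RHS = 16 is not a perfect cube.
  y = -1: RHS = -26 is not a perfect cube.
  y = 2: RHS = 163 is not a perfect cube.
  y = -2: RHS = -173 is not a perfect cube.
  y = 3: RHS = 562 is not a perfect cube.
  y = -3: RHS = -572 is not a perfect cube.
Continuing the search up to |y| = 35 finds no solutions either.
No (x, y) in the scanned range satisfies the equation.

No integer solutions with |y| ≤ 35.


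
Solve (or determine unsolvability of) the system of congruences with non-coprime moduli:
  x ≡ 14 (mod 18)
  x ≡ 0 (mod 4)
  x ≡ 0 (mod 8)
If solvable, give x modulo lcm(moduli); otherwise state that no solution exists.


Moduli 18, 4, 8 are not pairwise coprime, so CRT works modulo lcm(m_i) when all pairwise compatibility conditions hold.
Pairwise compatibility: gcd(m_i, m_j) must divide a_i - a_j for every pair.
Merge one congruence at a time:
  Start: x ≡ 14 (mod 18).
  Combine with x ≡ 0 (mod 4): gcd(18, 4) = 2; 0 - 14 = -14, which IS divisible by 2, so compatible.
    Write x = 14 + 18·t and substitute into x ≡ 0 (mod 4): 18·t ≡ 0 − 14 = -14 (mod 4).
    Divide the congruence (and modulus) by g = 2: 9·t ≡ -7 (mod 2).
    Reduce coefficients mod 2: 1·t ≡ 1 (mod 2).
    So t ≡ 1 (mod 2).
    Then x = 14 + 18·1 = 32, valid modulo lcm(18, 4) = 36: x ≡ 32 (mod 36).
  Combine with x ≡ 0 (mod 8): gcd(36, 8) = 4; 0 - 32 = -32, which IS divisible by 4, so compatible.
    Write x = 32 + 36·t and substitute into x ≡ 0 (mod 8): 36·t ≡ 0 − 32 = -32 (mod 8).
    Divide the congruence (and modulus) by g = 4: 9·t ≡ -8 (mod 2).
    Reduce coefficients mod 2: 1·t ≡ 0 (mod 2).
    So t ≡ 0 (mod 2).
    Then x = 32 + 36·0 = 32, valid modulo lcm(36, 8) = 72: x ≡ 32 (mod 72).
Verify: 32 mod 18 = 14, 32 mod 4 = 0, 32 mod 8 = 0.

x ≡ 32 (mod 72).


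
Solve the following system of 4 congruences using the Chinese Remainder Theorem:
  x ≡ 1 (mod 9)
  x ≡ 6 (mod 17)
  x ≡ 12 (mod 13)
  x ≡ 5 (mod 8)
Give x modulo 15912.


Product of moduli M = 9 · 17 · 13 · 8 = 15912.
Merge one congruence at a time:
  Start: x ≡ 1 (mod 9).
  Combine with x ≡ 6 (mod 17); new modulus lcm = 153.
    Write x = 1 + 9·t and substitute into x ≡ 6 (mod 17): 9·t ≡ 6 − 1 = 5 (mod 17).
    The inverse of 9 mod 17 is 2 (since 9·2 = 18 = 1·17 + 1), so t ≡ 2·5 = 10 ≡ 10 (mod 17).
    Then x = 1 + 9·10 = 91, valid modulo lcm(9, 17) = 153: x ≡ 91 (mod 153).
  Combine with x ≡ 12 (mod 13); new modulus lcm = 1989.
    Write x = 91 + 153·t and substitute into x ≡ 12 (mod 13): 153·t ≡ 12 − 91 = -79 (mod 13).
    Reduce coefficients mod 13: 10·t ≡ 12 (mod 13).
    The inverse of 10 mod 13 is 4 (since 10·4 = 40 = 3·13 + 1), so t ≡ 4·12 = 48 ≡ 9 (mod 13).
    Then x = 91 + 153·9 = 1468, valid modulo lcm(153, 13) = 1989: x ≡ 1468 (mod 1989).
  Combine with x ≡ 5 (mod 8); new modulus lcm = 15912.
    Write x = 1468 + 1989·t and substitute into x ≡ 5 (mod 8): 1989·t ≡ 5 − 1468 = -1463 (mod 8).
    Reduce coefficients mod 8: 5·t ≡ 1 (mod 8).
    The inverse of 5 mod 8 is 5 (since 5·5 = 25 = 3·8 + 1), so t ≡ 5·1 = 5 ≡ 5 (mod 8).
    Then x = 1468 + 1989·5 = 11413, valid modulo lcm(1989, 8) = 15912: x ≡ 11413 (mod 15912).
Verify against each original: 11413 mod 9 = 1, 11413 mod 17 = 6, 11413 mod 13 = 12, 11413 mod 8 = 5.

x ≡ 11413 (mod 15912).


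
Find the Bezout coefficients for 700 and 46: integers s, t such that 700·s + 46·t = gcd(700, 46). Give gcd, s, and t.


Euclidean algorithm on (700, 46) — divide until remainder is 0:
  700 = 15 · 46 + 10
  46 = 4 · 10 + 6
  10 = 1 · 6 + 4
  6 = 1 · 4 + 2
  4 = 2 · 2 + 0
gcd(700, 46) = 2.
Track Bezout coefficients alongside the remainders: start with r₀ = 700 = a·1 + b·0 (s = 1, t = 0) and r₁ = 46 = a·0 + b·1 (s = 0, t = 1); each new remainder r_{k+1} = r_{k-1} − q_k·r_k inherits s_{k+1} = s_{k-1} − q_k·s_k, t_{k+1} = t_{k-1} − q_k·t_k, so r_k = a·s_k + b·t_k at every step:
  q = 15: r = 10, s = 1 − 15·0 = 1, t = 0 − 15·1 = -15  (check: 700·1 + 46·(-15) = 10)
  q = 4: r = 6, s = 0 − 4·1 = -4, t = 1 − 4·(-15) = 61  (check: 700·(-4) + 46·61 = 6)
  q = 1: r = 4, s = 1 − 1·(-4) = 5, t = -15 − 1·61 = -76  (check: 700·5 + 46·(-76) = 4)
  q = 1: r = 2, s = -4 − 1·5 = -9, t = 61 − 1·(-76) = 137  (check: 700·(-9) + 46·137 = 2)
The row with r = 2 (the gcd) gives the Bezout coefficients s = -9, t = 137.
Result: 700 · (-9) + 46 · (137) = 2.

gcd(700, 46) = 2; s = -9, t = 137 (check: 700·(-9) + 46·137 = 2).


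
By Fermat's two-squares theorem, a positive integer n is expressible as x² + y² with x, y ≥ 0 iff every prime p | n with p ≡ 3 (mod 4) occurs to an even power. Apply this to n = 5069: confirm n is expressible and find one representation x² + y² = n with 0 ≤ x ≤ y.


Step 1: Factor n = 5069 = 37 · 137.
Step 2: Check the mod-4 condition on each prime factor: 37 ≡ 1 (mod 4), exponent 1; 137 ≡ 1 (mod 4), exponent 1.
All primes ≡ 3 (mod 4) appear to even exponent (or don't appear), so by the two-squares theorem n IS expressible as a sum of two squares.
Step 3: Build a representation. Here n = 37 · 137 is a product of primes ≡ 1 (mod 4). Each prime p ≡ 1 (mod 4) is itself a sum of two squares; find a² by testing p − a² for a perfect square:
  37: 37 − 1² = 36 = 6² ⇒ 37 = 1² + 6².
  137: 137 − 1² = 136, 137 − 2² = 133, 137 − 3² = 128, 137 − 4² = 121 = 11² ⇒ 137 = 4² + 11².
  Combine using the Brahmagupta–Fibonacci identity (a² + b²)(c² + d²) = (ac − bd)² + (ad + bc)² = (ac + bd)² + (ad − bc)²:
  37 · 137 = 5069: from (1² + 6²)(4² + 11²), take (1·4 − 6·11, 1·11 + 6·4) = (4 − 66, 11 + 24) = (-62, 35); dropping signs (only squares matter) gives (62, 35); check 62² + 35² = 3844 + 1225 = 5069 ✓.
Step 4: Order so x ≤ y and verify: 35² + 62² = 1225 + 3844 = 5069 = n. ✓

n = 5069 = 35² + 62² (one valid representation with x ≤ y).


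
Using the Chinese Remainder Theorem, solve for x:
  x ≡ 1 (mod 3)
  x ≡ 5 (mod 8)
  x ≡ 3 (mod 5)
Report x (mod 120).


Moduli 3, 8, 5 are pairwise coprime; by CRT there is a unique solution modulo M = 3 · 8 · 5 = 120.
Solve pairwise, accumulating the modulus:
  Start with x ≡ 1 (mod 3).
  Combine with x ≡ 5 (mod 8): since gcd(3, 8) = 1, we get a unique residue mod 24.
    Write x = 1 + 3·t and substitute into x ≡ 5 (mod 8): 3·t ≡ 5 − 1 = 4 (mod 8).
    The inverse of 3 mod 8 is 3 (since 3·3 = 9 = 1·8 + 1), so t ≡ 3·4 = 12 ≡ 4 (mod 8).
    Then x = 1 + 3·4 = 13, valid modulo lcm(3, 8) = 24: x ≡ 13 (mod 24).
  Combine with x ≡ 3 (mod 5): since gcd(24, 5) = 1, we get a unique residue mod 120.
    Write x = 13 + 24·t and substitute into x ≡ 3 (mod 5): 24·t ≡ 3 − 13 = -10 (mod 5).
    Reduce coefficients mod 5: 4·t ≡ 0 (mod 5).
    The inverse of 4 mod 5 is 4 (since 4·4 = 16 = 3·5 + 1), so t ≡ 4·0 = 0 ≡ 0 (mod 5).
    Then x = 13 + 24·0 = 13, valid modulo lcm(24, 5) = 120: x ≡ 13 (mod 120).
Verify: 13 mod 3 = 1 ✓, 13 mod 8 = 5 ✓, 13 mod 5 = 3 ✓.

x ≡ 13 (mod 120).


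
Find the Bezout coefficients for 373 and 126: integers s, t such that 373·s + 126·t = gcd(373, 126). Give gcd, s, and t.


Euclidean algorithm on (373, 126) — divide until remainder is 0:
  373 = 2 · 126 + 121
  126 = 1 · 121 + 5
  121 = 24 · 5 + 1
  5 = 5 · 1 + 0
gcd(373, 126) = 1.
Track Bezout coefficients alongside the remainders: start with r₀ = 373 = a·1 + b·0 (s = 1, t = 0) and r₁ = 126 = a·0 + b·1 (s = 0, t = 1); each new remainder r_{k+1} = r_{k-1} − q_k·r_k inherits s_{k+1} = s_{k-1} − q_k·s_k, t_{k+1} = t_{k-1} − q_k·t_k, so r_k = a·s_k + b·t_k at every step:
  q = 2: r = 121, s = 1 − 2·0 = 1, t = 0 − 2·1 = -2  (check: 373·1 + 126·(-2) = 121)
  q = 1: r = 5, s = 0 − 1·1 = -1, t = 1 − 1·(-2) = 3  (check: 373·(-1) + 126·3 = 5)
  q = 24: r = 1, s = 1 − 24·(-1) = 25, t = -2 − 24·3 = -74  (check: 373·25 + 126·(-74) = 1)
The row with r = 1 (the gcd) gives the Bezout coefficients s = 25, t = -74.
Result: 373 · (25) + 126 · (-74) = 1.

gcd(373, 126) = 1; s = 25, t = -74 (check: 373·25 + 126·(-74) = 1).


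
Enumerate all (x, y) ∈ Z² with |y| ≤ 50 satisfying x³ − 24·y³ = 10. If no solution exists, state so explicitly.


The equation is x³ - 24y³ = 10. For fixed y, x³ = 24·y³ + 10, so a solution requires the RHS to be a perfect cube.
Strategy: iterate y from -50 to 50, compute RHS = 24·y³ + 10, and check whether it is a (positive or negative) perfect cube.
Check small values of y:
  y = 0: RHS = 10 is not a perfect cube.
  y = 1: RHS = 34 is not a perfect cube.
  y = -1: RHS = -14 is not a perfect cube.
  y = 2: RHS = 202 is not a perfect cube.
  y = -2: RHS = -182 is not a perfect cube.
  y = 3: RHS = 658 is not a perfect cube.
  y = -3: RHS = -638 is not a perfect cube.
Continuing the search up to |y| = 50 finds no solutions either.
No (x, y) in the scanned range satisfies the equation.

No integer solutions with |y| ≤ 50.


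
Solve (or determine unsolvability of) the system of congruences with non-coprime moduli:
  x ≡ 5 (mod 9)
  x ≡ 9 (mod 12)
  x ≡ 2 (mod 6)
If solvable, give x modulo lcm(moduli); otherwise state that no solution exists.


Moduli 9, 12, 6 are not pairwise coprime, so CRT works modulo lcm(m_i) when all pairwise compatibility conditions hold.
Pairwise compatibility: gcd(m_i, m_j) must divide a_i - a_j for every pair.
Merge one congruence at a time:
  Start: x ≡ 5 (mod 9).
  Combine with x ≡ 9 (mod 12): gcd(9, 12) = 3, and 9 - 5 = 4 is NOT divisible by 3.
    ⇒ system is inconsistent (no integer solution).

No solution (the system is inconsistent).


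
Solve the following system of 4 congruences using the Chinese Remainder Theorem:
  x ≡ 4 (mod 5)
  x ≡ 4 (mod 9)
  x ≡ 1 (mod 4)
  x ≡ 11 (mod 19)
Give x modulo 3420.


Product of moduli M = 5 · 9 · 4 · 19 = 3420.
Merge one congruence at a time:
  Start: x ≡ 4 (mod 5).
  Combine with x ≡ 4 (mod 9); new modulus lcm = 45.
    Write x = 4 + 5·t and substitute into x ≡ 4 (mod 9): 5·t ≡ 4 − 4 = 0 (mod 9).
    The inverse of 5 mod 9 is 2 (since 5·2 = 10 = 1·9 + 1), so t ≡ 2·0 = 0 ≡ 0 (mod 9).
    Then x = 4 + 5·0 = 4, valid modulo lcm(5, 9) = 45: x ≡ 4 (mod 45).
  Combine with x ≡ 1 (mod 4); new modulus lcm = 180.
    Write x = 4 + 45·t and substitute into x ≡ 1 (mod 4): 45·t ≡ 1 − 4 = -3 (mod 4).
    Reduce coefficients mod 4: 1·t ≡ 1 (mod 4).
    So t ≡ 1 (mod 4).
    Then x = 4 + 45·1 = 49, valid modulo lcm(45, 4) = 180: x ≡ 49 (mod 180).
  Combine with x ≡ 11 (mod 19); new modulus lcm = 3420.
    Write x = 49 + 180·t and substitute into x ≡ 11 (mod 19): 180·t ≡ 11 − 49 = -38 (mod 19).
    Reduce coefficients mod 19: 9·t ≡ 0 (mod 19).
    The inverse of 9 mod 19 is 17 (since 9·17 = 153 = 8·19 + 1), so t ≡ 17·0 = 0 ≡ 0 (mod 19).
    Then x = 49 + 180·0 = 49, valid modulo lcm(180, 19) = 3420: x ≡ 49 (mod 3420).
Verify against each original: 49 mod 5 = 4, 49 mod 9 = 4, 49 mod 4 = 1, 49 mod 19 = 11.

x ≡ 49 (mod 3420).


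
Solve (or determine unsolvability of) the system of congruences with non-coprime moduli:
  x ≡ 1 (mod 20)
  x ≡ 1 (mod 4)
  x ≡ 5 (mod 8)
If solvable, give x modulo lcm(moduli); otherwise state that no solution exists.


Moduli 20, 4, 8 are not pairwise coprime, so CRT works modulo lcm(m_i) when all pairwise compatibility conditions hold.
Pairwise compatibility: gcd(m_i, m_j) must divide a_i - a_j for every pair.
Merge one congruence at a time:
  Start: x ≡ 1 (mod 20).
  Combine with x ≡ 1 (mod 4): gcd(20, 4) = 4; 1 - 1 = 0, which IS divisible by 4, so compatible.
    Write x = 1 + 20·t and substitute into x ≡ 1 (mod 4): 20·t ≡ 1 − 1 = 0 (mod 4).
    Divide the congruence (and modulus) by g = 4: 5·t ≡ 0 (mod 1).
    Modulo 1 every t works; take t = 0.
    Then x = 1 + 20·0 = 1, valid modulo lcm(20, 4) = 20: x ≡ 1 (mod 20).
  Combine with x ≡ 5 (mod 8): gcd(20, 8) = 4; 5 - 1 = 4, which IS divisible by 4, so compatible.
    Write x = 1 + 20·t and substitute into x ≡ 5 (mod 8): 20·t ≡ 5 − 1 = 4 (mod 8).
    Divide the congruence (and modulus) by g = 4: 5·t ≡ 1 (mod 2).
    Reduce coefficients mod 2: 1·t ≡ 1 (mod 2).
    So t ≡ 1 (mod 2).
    Then x = 1 + 20·1 = 21, valid modulo lcm(20, 8) = 40: x ≡ 21 (mod 40).
Verify: 21 mod 20 = 1, 21 mod 4 = 1, 21 mod 8 = 5.

x ≡ 21 (mod 40).


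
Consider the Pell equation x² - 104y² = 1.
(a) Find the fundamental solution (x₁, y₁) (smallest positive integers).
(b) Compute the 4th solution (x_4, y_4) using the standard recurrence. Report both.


Step 1: Find the fundamental solution (x₁, y₁) of x² - 104y² = 1.
  Expand √104 as a continued fraction. a₀ = ⌊√104⌋ = 10; iterate m_{k+1} = d_k·a_k − m_k, d_{k+1} = (104 − m_{k+1}²)/d_k, a_{k+1} = ⌊(a₀ + m_{k+1})/d_{k+1}⌋ (starting m₀ = 0, d₀ = 1), with convergents p_k = a_k·p_{k-1} + p_{k-2}, q_k = a_k·q_{k-1} + q_{k-2} (p₋₁ = 1, q₋₁ = 0):
  k = 0: a₀ = 10; p₀/q₀ = 10/1; p₀² − 104·q₀² = 100 − 104 = -4.
  k = 1: m = 10, d = 4, a = ⌊(10 + 10)/4⌋ = 5; p/q = (5·10 + 1)/(5·1 + 0) = 51/5; p² − 104·q² = 2601 − 2600 = 1.
  The first convergent with p² − 104·q² = 1 gives the fundamental solution (x₁, y₁) = (51, 5).
Step 2: Apply the recurrence (x_{n+1}, y_{n+1}) = (x₁x_n + 104y₁y_n, x₁y_n + y₁x_n) repeatedly.
  From (x_1, y_1) = (51, 5): x_2 = 51·51 + 104·5·5 = 5201; y_2 = 51·5 + 5·51 = 510.
  From (x_2, y_2) = (5201, 510): x_3 = 51·5201 + 104·5·510 = 530451; y_3 = 51·510 + 5·5201 = 52015.
  From (x_3, y_3) = (530451, 52015): x_4 = 51·530451 + 104·5·52015 = 54100801; y_4 = 51·52015 + 5·530451 = 5305020.
Step 3: Verify x_4² - 104·y_4² = 2926896668841601 - 2926896668841600 = 1 (should be 1). ✓

(x_1, y_1) = (51, 5); (x_4, y_4) = (54100801, 5305020).


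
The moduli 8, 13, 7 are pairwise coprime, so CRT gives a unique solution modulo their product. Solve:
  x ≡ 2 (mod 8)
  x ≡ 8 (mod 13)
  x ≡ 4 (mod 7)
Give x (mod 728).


Moduli 8, 13, 7 are pairwise coprime; by CRT there is a unique solution modulo M = 8 · 13 · 7 = 728.
Solve pairwise, accumulating the modulus:
  Start with x ≡ 2 (mod 8).
  Combine with x ≡ 8 (mod 13): since gcd(8, 13) = 1, we get a unique residue mod 104.
    Write x = 2 + 8·t and substitute into x ≡ 8 (mod 13): 8·t ≡ 8 − 2 = 6 (mod 13).
    The inverse of 8 mod 13 is 5 (since 8·5 = 40 = 3·13 + 1), so t ≡ 5·6 = 30 ≡ 4 (mod 13).
    Then x = 2 + 8·4 = 34, valid modulo lcm(8, 13) = 104: x ≡ 34 (mod 104).
  Combine with x ≡ 4 (mod 7): since gcd(104, 7) = 1, we get a unique residue mod 728.
    Write x = 34 + 104·t and substitute into x ≡ 4 (mod 7): 104·t ≡ 4 − 34 = -30 (mod 7).
    Reduce coefficients mod 7: 6·t ≡ 5 (mod 7).
    The inverse of 6 mod 7 is 6 (since 6·6 = 36 = 5·7 + 1), so t ≡ 6·5 = 30 ≡ 2 (mod 7).
    Then x = 34 + 104·2 = 242, valid modulo lcm(104, 7) = 728: x ≡ 242 (mod 728).
Verify: 242 mod 8 = 2 ✓, 242 mod 13 = 8 ✓, 242 mod 7 = 4 ✓.

x ≡ 242 (mod 728).
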